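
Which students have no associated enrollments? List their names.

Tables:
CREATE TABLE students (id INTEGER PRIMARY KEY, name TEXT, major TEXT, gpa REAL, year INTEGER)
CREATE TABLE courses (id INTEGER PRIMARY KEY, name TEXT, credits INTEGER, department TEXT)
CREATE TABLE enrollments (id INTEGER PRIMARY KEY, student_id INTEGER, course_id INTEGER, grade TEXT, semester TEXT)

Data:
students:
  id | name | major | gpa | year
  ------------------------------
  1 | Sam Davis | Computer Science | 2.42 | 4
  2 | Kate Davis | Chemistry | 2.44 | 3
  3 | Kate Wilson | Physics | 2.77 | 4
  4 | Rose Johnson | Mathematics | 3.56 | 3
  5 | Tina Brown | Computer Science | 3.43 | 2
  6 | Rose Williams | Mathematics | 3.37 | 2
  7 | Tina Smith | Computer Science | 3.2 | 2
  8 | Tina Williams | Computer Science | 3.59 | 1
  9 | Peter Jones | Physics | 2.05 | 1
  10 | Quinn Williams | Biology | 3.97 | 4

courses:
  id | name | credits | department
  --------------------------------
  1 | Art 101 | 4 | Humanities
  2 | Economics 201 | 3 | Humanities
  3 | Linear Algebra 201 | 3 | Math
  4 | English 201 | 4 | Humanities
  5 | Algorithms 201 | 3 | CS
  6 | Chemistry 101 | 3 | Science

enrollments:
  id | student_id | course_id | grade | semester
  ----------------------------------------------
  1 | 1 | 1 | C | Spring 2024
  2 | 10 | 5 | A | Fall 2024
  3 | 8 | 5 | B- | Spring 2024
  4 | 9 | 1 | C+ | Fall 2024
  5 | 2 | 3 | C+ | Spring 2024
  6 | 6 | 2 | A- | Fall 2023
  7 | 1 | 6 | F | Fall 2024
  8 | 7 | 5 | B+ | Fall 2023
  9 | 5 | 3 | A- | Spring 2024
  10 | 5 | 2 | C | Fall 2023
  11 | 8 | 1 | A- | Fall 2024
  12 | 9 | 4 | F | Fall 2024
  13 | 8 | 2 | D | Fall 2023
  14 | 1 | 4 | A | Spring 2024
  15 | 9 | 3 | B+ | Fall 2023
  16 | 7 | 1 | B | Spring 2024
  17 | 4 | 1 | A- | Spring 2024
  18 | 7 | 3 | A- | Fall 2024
SELECT p.name FROM students p LEFT JOIN enrollments c ON c.student_id = p.id WHERE c.id IS NULL

Execution result:
Kate Wilson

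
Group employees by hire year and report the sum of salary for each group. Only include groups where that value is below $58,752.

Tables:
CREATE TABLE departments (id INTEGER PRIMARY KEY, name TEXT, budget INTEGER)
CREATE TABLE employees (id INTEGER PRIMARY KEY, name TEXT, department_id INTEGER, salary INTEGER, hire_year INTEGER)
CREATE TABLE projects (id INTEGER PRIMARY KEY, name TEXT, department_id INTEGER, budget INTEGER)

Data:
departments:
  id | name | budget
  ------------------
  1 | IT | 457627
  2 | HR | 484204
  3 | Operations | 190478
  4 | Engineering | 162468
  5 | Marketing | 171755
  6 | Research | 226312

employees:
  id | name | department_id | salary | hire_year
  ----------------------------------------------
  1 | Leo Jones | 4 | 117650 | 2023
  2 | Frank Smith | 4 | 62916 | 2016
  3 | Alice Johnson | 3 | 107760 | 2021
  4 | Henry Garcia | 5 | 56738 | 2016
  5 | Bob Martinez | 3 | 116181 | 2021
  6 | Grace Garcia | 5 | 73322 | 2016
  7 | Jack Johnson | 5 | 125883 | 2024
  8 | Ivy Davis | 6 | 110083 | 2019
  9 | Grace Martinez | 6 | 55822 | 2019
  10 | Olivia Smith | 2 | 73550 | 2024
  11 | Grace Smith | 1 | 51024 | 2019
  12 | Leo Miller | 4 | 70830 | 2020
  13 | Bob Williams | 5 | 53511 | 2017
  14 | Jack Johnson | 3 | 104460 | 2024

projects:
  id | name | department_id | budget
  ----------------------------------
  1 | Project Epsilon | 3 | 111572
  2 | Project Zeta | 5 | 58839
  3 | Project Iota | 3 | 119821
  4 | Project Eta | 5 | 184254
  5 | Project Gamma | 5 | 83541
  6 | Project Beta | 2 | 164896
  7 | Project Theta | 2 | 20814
SELECT hire_year, SUM(salary) AS sum_salary FROM employees GROUP BY hire_year HAVING SUM(salary) < 58752

Execution result:
hire_year | sum_salary
2017 | 53511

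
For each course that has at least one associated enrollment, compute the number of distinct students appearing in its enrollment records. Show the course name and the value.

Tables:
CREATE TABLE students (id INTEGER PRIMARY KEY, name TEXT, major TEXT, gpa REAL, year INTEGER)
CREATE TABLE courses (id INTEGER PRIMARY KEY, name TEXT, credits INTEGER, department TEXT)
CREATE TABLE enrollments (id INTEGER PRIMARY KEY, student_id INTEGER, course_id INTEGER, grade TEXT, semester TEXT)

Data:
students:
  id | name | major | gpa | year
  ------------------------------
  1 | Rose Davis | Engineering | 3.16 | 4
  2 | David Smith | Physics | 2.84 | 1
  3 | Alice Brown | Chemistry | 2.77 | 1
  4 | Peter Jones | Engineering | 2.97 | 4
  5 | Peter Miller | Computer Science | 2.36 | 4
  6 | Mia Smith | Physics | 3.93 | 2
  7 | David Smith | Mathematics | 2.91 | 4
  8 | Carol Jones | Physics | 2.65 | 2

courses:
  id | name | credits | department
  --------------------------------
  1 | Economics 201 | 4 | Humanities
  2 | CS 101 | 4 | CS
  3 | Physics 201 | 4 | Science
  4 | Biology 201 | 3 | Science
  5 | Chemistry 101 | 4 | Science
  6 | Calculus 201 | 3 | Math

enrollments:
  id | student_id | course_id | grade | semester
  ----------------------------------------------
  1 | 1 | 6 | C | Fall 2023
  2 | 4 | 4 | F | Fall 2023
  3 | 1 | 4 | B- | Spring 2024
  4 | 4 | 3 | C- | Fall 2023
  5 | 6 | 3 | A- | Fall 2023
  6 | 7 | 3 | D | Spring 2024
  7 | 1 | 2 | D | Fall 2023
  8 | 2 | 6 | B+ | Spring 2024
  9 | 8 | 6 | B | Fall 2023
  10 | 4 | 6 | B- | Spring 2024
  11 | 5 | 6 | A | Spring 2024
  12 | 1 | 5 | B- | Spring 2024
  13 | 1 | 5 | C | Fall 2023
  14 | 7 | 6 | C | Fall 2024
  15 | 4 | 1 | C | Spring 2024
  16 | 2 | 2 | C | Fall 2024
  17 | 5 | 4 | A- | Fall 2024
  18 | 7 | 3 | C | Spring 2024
SELECT p.name, COUNT(DISTINCT c.student_id) AS distinct_student_count FROM enrollments c JOIN courses p ON c.course_id = p.id GROUP BY p.id, p.name

Execution result:
name | distinct_student_count
Economics 201 | 1
CS 101 | 2
Physics 201 | 3
Biology 201 | 3
Chemistry 101 | 1
Calculus 201 | 6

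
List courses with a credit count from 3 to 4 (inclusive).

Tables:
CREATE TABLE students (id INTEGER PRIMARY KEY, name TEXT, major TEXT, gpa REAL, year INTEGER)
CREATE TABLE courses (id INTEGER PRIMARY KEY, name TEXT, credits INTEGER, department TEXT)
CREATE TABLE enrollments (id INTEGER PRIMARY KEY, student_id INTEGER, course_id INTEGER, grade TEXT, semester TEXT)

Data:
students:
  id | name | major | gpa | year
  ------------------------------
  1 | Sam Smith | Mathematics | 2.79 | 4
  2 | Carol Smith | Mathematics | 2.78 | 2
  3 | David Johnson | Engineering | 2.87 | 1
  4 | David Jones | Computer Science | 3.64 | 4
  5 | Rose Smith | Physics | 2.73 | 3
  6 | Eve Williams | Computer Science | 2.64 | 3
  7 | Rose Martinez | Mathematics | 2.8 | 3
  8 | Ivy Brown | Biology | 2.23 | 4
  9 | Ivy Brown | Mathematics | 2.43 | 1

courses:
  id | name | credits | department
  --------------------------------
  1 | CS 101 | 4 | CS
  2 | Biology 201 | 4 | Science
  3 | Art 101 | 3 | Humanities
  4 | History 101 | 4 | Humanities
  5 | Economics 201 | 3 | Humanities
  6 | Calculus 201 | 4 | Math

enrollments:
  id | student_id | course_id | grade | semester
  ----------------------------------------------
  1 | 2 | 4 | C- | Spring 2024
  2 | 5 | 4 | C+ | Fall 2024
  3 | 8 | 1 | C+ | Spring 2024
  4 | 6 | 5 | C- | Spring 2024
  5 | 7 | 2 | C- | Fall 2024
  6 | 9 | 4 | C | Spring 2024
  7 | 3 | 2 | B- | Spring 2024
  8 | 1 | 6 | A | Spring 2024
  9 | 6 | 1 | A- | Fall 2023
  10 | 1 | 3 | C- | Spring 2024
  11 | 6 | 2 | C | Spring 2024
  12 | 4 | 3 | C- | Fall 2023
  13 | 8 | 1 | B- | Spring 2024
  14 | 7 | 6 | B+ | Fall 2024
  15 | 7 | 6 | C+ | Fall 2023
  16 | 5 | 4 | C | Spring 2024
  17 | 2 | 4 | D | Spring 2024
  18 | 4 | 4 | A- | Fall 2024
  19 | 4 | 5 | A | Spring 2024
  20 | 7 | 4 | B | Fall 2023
SELECT name, credits FROM courses WHERE credits BETWEEN 3 AND 4

Execution result:
name | credits
CS 101 | 4
Biology 201 | 4
Art 101 | 3
History 101 | 4
Economics 201 | 3
Calculus 201 | 4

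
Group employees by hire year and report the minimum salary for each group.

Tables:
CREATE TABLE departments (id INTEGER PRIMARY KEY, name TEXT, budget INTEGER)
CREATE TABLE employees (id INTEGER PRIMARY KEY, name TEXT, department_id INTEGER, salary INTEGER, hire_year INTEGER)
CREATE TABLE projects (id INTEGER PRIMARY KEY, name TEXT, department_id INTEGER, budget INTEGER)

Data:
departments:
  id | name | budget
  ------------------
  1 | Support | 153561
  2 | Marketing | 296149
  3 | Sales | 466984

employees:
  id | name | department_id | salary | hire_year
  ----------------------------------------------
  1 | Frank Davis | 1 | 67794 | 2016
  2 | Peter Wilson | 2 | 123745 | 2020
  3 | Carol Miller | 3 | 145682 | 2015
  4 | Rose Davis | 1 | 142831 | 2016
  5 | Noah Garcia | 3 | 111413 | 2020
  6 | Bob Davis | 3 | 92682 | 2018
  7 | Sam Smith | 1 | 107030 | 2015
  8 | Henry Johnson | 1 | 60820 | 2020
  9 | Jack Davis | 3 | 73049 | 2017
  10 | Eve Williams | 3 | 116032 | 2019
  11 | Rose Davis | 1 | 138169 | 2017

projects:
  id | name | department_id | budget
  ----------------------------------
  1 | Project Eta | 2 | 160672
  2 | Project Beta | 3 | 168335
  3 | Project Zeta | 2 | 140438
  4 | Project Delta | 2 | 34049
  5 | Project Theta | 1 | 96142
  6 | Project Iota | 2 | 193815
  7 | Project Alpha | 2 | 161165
SELECT hire_year, MIN(salary) AS min_salary FROM employees GROUP BY hire_year

Execution result:
hire_year | min_salary
2015 | 107030
2016 | 67794
2017 | 73049
2018 | 92682
2019 | 116032
2020 | 60820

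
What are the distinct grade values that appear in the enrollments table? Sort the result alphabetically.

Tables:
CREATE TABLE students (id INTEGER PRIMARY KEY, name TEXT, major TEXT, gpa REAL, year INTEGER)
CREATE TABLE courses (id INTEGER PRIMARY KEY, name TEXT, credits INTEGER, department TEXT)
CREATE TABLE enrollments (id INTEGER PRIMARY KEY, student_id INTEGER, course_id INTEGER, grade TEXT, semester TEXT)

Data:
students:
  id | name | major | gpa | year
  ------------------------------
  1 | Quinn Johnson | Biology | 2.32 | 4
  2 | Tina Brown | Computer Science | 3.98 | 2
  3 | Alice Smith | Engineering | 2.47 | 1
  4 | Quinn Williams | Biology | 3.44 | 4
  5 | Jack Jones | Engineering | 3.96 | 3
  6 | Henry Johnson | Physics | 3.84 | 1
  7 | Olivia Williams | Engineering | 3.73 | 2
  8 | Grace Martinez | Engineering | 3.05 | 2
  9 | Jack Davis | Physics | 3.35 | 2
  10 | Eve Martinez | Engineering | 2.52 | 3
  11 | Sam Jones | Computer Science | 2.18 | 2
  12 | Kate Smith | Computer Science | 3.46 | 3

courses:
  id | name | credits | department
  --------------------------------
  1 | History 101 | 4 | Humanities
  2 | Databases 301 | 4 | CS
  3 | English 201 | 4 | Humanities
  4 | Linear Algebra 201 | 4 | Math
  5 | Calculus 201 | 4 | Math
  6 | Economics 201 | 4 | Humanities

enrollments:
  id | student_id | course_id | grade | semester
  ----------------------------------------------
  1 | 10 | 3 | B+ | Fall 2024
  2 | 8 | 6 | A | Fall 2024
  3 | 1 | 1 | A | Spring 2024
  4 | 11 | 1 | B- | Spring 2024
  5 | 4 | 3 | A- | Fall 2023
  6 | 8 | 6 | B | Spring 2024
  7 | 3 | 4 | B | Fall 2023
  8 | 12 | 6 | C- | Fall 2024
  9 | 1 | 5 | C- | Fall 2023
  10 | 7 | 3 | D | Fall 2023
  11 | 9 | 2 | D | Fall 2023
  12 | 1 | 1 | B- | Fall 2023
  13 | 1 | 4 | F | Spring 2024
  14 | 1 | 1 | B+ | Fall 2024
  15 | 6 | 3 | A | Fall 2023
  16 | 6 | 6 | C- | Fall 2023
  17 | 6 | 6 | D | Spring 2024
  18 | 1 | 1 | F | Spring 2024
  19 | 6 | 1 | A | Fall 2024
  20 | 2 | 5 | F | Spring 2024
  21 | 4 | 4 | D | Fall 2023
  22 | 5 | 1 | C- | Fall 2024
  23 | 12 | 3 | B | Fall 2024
SELECT DISTINCT grade FROM enrollments ORDER BY grade

Execution result:
grade
A
A-
B
B+
B-
C-
D
F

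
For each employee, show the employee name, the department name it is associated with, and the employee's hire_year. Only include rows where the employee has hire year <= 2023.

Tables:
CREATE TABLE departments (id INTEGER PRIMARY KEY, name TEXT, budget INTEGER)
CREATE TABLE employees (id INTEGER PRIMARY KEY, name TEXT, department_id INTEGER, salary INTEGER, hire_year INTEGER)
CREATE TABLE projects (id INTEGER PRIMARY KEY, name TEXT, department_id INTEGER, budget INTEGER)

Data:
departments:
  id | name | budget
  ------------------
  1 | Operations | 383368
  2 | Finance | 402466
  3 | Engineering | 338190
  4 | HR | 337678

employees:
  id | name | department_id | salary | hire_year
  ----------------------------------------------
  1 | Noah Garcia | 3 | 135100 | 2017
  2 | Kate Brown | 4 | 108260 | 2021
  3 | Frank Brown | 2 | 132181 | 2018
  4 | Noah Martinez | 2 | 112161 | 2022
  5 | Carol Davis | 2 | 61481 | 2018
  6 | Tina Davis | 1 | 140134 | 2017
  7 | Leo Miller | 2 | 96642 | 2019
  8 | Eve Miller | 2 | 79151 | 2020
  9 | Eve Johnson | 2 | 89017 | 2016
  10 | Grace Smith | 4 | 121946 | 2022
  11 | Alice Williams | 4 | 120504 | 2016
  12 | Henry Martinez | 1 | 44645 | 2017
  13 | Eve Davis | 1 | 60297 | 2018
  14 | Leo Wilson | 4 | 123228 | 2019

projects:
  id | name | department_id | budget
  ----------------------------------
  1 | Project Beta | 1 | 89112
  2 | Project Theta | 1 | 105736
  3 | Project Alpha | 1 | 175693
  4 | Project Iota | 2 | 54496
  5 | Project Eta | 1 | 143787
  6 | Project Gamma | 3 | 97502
SELECT c.name, p.name AS department, c.hire_year FROM employees c JOIN departments p ON c.department_id = p.id WHERE c.hire_year <= 2023

Execution result:
name | department | hire_year
Noah Garcia | Engineering | 2017
Kate Brown | HR | 2021
Frank Brown | Finance | 2018
Noah Martinez | Finance | 2022
Carol Davis | Finance | 2018
Tina Davis | Operations | 2017
Leo Miller | Finance | 2019
Eve Miller | Finance | 2020
Eve Johnson | Finance | 2016
Grace Smith | HR | 2022
Alice Williams | HR | 2016
Henry Martinez | Operations | 2017
Eve Davis | Operations | 2018
Leo Wilson | HR | 2019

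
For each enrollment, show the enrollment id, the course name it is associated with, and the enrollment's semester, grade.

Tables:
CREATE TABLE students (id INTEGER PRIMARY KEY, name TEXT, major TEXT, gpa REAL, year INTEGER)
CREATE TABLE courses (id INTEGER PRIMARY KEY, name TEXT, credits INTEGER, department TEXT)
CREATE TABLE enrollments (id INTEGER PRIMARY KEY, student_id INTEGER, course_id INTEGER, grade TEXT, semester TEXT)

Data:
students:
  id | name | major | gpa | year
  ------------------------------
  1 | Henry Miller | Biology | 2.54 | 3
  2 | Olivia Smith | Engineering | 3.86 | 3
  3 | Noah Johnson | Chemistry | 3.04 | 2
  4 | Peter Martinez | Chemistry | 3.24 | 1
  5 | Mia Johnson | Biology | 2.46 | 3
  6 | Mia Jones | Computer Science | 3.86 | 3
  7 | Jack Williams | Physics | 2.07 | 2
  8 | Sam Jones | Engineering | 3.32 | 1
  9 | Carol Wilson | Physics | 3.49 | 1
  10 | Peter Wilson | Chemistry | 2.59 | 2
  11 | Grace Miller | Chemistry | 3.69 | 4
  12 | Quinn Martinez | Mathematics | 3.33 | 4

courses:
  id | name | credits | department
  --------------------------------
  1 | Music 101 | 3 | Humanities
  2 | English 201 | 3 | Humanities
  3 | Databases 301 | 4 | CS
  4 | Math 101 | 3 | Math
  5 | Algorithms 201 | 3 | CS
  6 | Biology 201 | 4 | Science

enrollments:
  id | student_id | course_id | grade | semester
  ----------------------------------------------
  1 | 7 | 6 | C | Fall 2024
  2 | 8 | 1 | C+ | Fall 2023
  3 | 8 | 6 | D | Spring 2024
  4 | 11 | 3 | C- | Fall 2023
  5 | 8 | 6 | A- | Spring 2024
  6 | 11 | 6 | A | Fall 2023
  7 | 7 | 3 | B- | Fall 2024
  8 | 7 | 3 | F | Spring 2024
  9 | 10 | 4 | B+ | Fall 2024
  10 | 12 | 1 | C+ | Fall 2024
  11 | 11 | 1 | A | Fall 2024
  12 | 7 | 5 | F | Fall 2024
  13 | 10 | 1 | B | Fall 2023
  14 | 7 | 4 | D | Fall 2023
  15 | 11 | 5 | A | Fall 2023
SELECT c.id, p.name AS course, c.semester, c.grade FROM enrollments c JOIN courses p ON c.course_id = p.id

Execution result:
id | course | semester | grade
1 | Biology 201 | Fall 2024 | C
2 | Music 101 | Fall 2023 | C+
3 | Biology 201 | Spring 2024 | D
4 | Databases 301 | Fall 2023 | C-
5 | Biology 201 | Spring 2024 | A-
6 | Biology 201 | Fall 2023 | A
7 | Databases 301 | Fall 2024 | B-
8 | Databases 301 | Spring 2024 | F
9 | Math 101 | Fall 2024 | B+
10 | Music 101 | Fall 2024 | C+
11 | Music 101 | Fall 2024 | A
12 | Algorithms 201 | Fall 2024 | F
13 | Music 101 | Fall 2023 | B
14 | Math 101 | Fall 2023 | D
15 | Algorithms 201 | Fall 2023 | A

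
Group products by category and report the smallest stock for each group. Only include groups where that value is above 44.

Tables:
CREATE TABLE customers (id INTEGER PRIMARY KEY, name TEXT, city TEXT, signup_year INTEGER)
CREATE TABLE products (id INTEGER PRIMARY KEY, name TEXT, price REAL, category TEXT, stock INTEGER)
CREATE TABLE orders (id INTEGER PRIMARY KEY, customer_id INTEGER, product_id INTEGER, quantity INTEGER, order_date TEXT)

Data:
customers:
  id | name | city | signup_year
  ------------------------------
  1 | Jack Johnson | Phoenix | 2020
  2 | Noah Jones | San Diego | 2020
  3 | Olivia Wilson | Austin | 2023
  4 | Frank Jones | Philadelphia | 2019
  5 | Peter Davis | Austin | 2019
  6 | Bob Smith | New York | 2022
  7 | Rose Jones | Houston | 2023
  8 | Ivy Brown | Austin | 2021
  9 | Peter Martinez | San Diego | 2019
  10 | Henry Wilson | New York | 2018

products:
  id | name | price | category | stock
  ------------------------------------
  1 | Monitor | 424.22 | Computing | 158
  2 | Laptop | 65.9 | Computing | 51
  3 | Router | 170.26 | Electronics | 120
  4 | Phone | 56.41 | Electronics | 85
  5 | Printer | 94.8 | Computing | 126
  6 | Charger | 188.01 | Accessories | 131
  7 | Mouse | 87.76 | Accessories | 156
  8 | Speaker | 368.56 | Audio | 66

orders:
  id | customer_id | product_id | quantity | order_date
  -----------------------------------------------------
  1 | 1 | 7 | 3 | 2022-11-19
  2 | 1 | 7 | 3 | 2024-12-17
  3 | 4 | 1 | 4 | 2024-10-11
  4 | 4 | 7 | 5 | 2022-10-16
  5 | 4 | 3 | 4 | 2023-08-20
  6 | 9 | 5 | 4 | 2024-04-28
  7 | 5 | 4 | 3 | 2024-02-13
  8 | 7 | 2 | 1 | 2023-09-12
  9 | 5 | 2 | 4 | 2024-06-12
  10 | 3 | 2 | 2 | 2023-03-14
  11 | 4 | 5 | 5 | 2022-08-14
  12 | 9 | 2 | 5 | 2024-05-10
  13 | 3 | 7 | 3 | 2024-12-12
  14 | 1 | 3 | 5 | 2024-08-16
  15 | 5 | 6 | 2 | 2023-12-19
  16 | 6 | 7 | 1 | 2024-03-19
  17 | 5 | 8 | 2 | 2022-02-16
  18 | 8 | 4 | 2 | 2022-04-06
SELECT category, MIN(stock) AS min_stock FROM products GROUP BY category HAVING MIN(stock) > 44

Execution result:
category | min_stock
Accessories | 131
Audio | 66
Computing | 51
Electronics | 85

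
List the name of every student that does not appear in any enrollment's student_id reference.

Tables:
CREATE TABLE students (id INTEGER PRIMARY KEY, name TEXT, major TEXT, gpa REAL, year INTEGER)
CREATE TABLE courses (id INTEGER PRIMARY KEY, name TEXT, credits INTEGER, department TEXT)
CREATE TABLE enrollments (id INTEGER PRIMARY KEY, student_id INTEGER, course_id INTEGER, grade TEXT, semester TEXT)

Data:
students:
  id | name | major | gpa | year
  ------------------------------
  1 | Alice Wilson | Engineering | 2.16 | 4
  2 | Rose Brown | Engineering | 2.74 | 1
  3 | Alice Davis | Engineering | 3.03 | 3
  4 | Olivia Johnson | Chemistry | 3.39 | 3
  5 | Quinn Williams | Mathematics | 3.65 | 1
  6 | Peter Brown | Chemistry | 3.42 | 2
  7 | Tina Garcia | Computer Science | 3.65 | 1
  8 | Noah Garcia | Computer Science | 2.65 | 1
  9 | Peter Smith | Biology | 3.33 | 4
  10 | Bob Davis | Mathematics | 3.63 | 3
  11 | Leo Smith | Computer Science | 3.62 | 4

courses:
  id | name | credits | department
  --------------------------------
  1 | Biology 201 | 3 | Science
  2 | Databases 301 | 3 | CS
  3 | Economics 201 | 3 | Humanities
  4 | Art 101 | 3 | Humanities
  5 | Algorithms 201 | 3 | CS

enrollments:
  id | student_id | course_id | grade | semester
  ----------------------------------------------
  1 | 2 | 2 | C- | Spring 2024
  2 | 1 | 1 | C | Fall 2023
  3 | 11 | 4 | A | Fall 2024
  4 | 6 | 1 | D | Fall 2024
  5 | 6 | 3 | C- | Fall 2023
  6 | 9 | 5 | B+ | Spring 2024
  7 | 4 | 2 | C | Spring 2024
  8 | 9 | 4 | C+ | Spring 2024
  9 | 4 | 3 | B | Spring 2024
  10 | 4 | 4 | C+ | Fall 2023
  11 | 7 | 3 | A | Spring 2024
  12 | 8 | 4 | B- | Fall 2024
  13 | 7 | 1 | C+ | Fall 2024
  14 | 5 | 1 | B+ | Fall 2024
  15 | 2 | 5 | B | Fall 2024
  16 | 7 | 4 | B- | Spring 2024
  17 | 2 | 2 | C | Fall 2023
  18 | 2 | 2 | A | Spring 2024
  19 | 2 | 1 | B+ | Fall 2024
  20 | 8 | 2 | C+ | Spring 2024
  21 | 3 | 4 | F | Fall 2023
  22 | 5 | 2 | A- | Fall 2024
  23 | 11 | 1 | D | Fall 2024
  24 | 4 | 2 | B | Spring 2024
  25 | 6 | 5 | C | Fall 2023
SELECT p.name FROM students p LEFT JOIN enrollments c ON c.student_id = p.id WHERE c.id IS NULL

Execution result:
Bob Davis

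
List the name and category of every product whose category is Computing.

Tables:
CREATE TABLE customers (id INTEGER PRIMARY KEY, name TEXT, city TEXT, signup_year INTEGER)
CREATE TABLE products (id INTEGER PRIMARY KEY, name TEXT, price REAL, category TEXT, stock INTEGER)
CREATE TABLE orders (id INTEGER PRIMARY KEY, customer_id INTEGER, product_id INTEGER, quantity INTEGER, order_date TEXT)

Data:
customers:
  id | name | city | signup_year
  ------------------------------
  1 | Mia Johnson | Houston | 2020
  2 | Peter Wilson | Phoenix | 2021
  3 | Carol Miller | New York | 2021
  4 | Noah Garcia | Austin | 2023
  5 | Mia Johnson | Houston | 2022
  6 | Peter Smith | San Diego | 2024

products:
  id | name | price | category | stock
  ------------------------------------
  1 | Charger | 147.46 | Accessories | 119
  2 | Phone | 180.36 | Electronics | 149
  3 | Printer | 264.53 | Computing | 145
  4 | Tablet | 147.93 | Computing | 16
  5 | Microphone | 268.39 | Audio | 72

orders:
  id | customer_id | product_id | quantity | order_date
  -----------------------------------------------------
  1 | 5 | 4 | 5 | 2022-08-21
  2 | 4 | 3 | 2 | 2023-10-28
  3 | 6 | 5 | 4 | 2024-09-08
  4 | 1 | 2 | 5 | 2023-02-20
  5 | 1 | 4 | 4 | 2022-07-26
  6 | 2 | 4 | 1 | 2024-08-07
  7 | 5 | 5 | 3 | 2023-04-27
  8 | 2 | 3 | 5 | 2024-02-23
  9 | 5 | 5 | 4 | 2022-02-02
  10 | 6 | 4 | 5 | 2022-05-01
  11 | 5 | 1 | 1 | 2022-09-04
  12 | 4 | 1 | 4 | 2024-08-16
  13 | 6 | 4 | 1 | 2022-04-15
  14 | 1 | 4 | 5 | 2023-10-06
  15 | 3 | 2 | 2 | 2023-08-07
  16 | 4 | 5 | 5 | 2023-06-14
SELECT name, category FROM products WHERE category = 'Computing'

Execution result:
name | category
Printer | Computing
Tablet | Computing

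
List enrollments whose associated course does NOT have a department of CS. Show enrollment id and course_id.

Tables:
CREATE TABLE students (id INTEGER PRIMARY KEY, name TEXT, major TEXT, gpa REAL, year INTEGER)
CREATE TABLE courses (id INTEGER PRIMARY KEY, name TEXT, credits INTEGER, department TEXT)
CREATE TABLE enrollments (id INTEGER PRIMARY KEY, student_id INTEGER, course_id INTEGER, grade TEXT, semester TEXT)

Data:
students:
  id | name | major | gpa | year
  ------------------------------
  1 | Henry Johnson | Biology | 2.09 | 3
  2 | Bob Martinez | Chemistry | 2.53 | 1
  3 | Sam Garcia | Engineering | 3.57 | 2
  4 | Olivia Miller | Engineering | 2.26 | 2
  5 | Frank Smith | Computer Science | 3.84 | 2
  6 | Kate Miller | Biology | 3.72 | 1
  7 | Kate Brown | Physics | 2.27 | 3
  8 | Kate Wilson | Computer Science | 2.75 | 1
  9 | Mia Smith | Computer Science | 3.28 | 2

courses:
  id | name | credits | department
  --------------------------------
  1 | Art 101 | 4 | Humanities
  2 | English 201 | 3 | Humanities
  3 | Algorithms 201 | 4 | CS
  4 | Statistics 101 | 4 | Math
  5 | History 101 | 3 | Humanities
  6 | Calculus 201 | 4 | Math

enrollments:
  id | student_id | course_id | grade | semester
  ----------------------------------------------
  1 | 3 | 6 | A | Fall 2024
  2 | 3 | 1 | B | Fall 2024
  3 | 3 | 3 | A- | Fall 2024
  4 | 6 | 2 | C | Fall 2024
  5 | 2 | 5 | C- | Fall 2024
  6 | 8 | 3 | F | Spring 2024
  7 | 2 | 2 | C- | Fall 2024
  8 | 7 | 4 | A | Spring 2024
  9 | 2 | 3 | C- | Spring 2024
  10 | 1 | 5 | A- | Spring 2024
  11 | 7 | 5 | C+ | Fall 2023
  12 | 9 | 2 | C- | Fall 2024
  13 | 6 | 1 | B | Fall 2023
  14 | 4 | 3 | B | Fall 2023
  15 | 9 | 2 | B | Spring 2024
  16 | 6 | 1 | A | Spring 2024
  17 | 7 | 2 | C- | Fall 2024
SELECT id, course_id FROM enrollments WHERE course_id NOT IN (SELECT id FROM courses WHERE department = 'CS')

Execution result:
id | course_id
1 | 6
2 | 1
4 | 2
5 | 5
7 | 2
8 | 4
10 | 5
11 | 5
12 | 2
13 | 1
15 | 2
16 | 1
17 | 2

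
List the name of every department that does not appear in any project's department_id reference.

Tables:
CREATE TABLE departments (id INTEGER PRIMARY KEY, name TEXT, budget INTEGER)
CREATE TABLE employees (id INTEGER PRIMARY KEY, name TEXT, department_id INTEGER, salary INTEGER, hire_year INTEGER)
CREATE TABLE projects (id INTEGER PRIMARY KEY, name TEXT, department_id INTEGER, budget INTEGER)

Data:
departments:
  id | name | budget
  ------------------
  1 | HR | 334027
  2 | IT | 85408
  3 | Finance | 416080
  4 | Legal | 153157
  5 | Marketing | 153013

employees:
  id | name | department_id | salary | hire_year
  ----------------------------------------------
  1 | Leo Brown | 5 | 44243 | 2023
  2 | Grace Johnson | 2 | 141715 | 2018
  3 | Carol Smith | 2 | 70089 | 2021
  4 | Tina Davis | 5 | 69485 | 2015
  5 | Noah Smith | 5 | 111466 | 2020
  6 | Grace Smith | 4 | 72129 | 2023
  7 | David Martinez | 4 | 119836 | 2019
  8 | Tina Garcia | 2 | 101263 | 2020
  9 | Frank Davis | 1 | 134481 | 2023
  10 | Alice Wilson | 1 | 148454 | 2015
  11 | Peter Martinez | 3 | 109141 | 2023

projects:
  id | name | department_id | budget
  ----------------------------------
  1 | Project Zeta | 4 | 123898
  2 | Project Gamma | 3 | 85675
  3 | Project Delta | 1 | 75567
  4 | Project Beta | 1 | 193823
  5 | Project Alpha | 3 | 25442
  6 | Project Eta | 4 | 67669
SELECT p.name FROM departments p LEFT JOIN projects c ON c.department_id = p.id WHERE c.id IS NULL

Execution result:
name
IT
Marketing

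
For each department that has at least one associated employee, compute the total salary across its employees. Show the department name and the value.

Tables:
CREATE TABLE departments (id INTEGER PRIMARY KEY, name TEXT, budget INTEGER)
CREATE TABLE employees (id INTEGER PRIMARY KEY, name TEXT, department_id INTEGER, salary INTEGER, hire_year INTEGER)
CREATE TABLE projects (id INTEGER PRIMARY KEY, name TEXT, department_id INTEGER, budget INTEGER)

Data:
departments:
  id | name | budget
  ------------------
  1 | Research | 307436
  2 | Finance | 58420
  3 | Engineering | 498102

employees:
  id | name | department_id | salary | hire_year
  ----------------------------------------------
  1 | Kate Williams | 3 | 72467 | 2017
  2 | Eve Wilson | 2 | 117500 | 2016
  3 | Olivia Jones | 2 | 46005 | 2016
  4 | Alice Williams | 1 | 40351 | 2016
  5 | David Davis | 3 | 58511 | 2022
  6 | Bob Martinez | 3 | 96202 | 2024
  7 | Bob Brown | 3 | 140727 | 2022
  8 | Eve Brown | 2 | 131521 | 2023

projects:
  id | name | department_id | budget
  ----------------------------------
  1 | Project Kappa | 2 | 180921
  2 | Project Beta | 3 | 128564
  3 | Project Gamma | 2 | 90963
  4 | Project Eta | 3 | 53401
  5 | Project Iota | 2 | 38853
SELECT p.name, SUM(c.salary) AS sum_salary FROM employees c JOIN departments p ON c.department_id = p.id GROUP BY p.id, p.name

Execution result:
name | sum_salary
Research | 40351
Finance | 295026
Engineering | 367907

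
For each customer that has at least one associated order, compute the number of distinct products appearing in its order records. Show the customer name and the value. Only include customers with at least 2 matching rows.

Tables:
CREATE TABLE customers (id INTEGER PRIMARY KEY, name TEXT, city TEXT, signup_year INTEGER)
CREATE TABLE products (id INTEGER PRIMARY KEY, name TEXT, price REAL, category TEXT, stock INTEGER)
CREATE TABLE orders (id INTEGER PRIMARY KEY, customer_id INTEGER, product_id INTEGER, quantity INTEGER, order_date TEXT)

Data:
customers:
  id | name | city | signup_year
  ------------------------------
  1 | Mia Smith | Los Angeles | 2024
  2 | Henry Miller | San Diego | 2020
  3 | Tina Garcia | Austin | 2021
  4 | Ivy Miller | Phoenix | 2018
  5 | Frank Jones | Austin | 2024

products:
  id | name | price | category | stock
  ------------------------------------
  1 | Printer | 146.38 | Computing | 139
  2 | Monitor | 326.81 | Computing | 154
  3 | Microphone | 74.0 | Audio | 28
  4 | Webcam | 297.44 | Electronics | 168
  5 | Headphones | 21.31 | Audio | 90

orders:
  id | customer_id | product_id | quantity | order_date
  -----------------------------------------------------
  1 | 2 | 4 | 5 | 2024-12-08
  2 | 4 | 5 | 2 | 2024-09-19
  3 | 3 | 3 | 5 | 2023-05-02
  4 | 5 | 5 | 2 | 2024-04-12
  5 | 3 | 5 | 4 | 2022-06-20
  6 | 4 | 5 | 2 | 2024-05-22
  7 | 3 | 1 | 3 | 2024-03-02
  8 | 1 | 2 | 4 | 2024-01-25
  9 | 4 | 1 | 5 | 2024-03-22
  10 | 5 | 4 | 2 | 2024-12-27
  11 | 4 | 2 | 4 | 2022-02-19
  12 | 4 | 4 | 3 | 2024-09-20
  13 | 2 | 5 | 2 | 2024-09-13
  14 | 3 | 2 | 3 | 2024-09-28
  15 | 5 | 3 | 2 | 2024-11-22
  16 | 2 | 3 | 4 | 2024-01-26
SELECT p.name, COUNT(DISTINCT c.product_id) AS distinct_product_count FROM orders c JOIN customers p ON c.customer_id = p.id GROUP BY p.id, p.name HAVING COUNT(*) >= 2

Execution result:
name | distinct_product_count
Henry Miller | 3
Tina Garcia | 4
Ivy Miller | 4
Frank Jones | 3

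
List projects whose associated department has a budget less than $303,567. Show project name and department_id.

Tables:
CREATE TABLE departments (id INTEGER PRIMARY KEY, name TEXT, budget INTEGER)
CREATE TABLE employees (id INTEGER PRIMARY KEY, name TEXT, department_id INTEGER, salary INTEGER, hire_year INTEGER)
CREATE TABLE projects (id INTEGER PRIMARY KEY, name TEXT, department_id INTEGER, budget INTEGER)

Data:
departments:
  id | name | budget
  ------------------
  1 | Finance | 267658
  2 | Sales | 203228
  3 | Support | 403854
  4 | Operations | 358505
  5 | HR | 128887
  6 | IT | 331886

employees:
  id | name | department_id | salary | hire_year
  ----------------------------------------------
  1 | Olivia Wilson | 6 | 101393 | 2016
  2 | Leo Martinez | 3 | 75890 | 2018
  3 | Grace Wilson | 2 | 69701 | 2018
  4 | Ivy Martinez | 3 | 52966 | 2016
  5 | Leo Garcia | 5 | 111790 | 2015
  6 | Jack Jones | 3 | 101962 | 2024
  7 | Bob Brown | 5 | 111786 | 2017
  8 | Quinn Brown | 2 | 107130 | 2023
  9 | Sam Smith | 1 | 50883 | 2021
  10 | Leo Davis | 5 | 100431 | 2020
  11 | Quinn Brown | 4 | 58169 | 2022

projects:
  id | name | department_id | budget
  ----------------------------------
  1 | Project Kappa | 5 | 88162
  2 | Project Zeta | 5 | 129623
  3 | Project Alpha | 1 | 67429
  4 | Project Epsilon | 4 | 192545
SELECT name, department_id FROM projects WHERE department_id IN (SELECT id FROM departments WHERE budget < 303567)

Execution result:
name | department_id
Project Kappa | 5
Project Zeta | 5
Project Alpha | 1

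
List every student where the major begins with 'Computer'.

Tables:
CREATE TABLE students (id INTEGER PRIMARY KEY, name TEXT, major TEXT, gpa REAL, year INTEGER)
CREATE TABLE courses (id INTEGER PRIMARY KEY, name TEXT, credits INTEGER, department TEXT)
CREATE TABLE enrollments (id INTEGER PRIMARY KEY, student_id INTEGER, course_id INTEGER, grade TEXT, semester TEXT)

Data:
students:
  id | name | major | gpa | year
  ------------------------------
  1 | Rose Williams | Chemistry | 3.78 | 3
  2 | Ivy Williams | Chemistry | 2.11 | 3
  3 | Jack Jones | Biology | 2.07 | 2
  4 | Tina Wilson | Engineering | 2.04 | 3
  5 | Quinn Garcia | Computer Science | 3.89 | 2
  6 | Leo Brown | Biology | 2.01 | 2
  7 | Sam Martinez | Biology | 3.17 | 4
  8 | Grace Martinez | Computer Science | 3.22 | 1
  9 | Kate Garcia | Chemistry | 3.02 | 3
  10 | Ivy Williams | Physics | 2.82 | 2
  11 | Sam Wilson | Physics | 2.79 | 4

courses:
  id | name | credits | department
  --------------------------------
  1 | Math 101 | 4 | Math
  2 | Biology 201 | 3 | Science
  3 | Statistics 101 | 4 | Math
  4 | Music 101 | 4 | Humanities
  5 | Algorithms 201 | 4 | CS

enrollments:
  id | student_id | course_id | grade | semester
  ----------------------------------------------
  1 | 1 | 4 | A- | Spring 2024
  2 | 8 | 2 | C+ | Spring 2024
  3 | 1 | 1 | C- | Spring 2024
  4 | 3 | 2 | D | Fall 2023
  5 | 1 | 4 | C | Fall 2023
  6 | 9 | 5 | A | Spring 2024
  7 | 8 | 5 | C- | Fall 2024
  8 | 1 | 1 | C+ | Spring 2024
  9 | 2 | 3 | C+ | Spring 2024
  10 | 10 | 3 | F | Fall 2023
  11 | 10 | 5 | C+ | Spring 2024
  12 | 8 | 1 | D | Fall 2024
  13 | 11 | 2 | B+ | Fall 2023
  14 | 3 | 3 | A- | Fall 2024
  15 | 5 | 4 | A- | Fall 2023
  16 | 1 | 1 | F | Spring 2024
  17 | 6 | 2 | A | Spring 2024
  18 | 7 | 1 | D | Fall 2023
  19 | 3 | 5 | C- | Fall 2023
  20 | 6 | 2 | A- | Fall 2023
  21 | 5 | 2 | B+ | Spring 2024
SELECT name, major FROM students WHERE major LIKE 'Computer%'

Execution result:
name | major
Quinn Garcia | Computer Science
Grace Martinez | Computer Science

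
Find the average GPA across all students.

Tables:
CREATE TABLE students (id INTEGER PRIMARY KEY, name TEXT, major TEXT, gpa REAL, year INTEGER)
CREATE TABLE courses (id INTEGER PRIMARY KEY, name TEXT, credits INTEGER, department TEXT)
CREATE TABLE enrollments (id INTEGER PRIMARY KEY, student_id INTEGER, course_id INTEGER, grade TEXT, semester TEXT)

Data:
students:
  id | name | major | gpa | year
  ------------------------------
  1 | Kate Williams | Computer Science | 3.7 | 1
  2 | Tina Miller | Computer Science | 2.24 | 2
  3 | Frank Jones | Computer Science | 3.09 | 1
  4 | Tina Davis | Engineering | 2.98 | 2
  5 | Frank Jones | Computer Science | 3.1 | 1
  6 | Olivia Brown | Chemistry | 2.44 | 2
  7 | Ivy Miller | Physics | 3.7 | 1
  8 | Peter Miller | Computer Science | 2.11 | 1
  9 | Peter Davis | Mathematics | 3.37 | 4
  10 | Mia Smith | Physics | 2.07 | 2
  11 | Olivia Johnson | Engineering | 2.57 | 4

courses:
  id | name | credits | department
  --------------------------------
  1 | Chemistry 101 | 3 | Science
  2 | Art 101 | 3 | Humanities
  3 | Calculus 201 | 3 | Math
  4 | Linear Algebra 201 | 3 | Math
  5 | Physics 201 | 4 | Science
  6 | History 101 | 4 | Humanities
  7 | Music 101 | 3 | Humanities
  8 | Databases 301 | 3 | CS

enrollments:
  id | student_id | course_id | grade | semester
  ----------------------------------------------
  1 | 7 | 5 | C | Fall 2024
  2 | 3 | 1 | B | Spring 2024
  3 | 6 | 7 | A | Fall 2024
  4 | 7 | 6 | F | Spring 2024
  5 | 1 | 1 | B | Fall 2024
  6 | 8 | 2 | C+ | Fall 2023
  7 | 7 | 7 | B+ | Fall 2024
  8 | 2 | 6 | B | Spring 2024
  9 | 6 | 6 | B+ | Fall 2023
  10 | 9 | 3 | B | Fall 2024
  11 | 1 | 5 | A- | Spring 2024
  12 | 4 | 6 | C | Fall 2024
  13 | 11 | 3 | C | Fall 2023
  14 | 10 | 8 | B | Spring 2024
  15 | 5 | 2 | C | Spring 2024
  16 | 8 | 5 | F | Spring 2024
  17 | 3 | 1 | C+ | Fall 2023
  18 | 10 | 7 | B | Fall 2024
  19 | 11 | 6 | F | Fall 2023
SELECT AVG(gpa) FROM students

Execution result:
2.85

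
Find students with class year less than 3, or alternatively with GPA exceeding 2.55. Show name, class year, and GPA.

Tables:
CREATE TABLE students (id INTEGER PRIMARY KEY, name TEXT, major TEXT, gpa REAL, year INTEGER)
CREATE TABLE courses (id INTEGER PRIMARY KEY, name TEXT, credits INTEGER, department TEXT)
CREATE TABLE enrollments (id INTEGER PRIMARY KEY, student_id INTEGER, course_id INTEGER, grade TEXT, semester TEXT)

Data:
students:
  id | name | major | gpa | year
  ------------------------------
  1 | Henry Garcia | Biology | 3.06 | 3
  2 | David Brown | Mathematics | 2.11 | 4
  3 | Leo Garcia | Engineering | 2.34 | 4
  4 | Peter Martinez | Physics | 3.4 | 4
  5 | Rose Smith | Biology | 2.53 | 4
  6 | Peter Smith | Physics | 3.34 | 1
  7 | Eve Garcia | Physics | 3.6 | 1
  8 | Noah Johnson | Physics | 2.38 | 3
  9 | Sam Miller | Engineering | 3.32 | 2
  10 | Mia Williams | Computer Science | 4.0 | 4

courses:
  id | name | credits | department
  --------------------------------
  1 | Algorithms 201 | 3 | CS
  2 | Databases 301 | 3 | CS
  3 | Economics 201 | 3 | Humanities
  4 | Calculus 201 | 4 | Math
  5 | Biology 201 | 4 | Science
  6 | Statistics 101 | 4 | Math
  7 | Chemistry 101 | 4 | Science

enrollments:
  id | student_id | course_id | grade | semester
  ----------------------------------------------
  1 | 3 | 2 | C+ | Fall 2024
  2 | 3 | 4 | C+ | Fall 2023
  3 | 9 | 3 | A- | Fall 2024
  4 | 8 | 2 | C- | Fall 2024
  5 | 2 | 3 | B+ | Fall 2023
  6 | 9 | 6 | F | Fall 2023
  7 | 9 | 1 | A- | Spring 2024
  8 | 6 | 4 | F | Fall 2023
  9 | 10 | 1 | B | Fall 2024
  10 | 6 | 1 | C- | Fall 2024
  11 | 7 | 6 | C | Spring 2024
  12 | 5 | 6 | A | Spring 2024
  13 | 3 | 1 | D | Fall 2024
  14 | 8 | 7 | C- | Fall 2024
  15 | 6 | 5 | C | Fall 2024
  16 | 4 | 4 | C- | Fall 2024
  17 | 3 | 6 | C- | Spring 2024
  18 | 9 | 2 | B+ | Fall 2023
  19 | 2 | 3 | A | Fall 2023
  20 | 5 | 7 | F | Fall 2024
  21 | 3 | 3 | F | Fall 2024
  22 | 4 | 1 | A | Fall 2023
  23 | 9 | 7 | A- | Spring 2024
SELECT name, year, gpa FROM students WHERE year < 3 OR gpa > 2.55

Execution result:
name | year | gpa
Henry Garcia | 3 | 3.06
Peter Martinez | 4 | 3.40
Peter Smith | 1 | 3.34
Eve Garcia | 1 | 3.60
Sam Miller | 2 | 3.32
Mia Williams | 4 | 4.00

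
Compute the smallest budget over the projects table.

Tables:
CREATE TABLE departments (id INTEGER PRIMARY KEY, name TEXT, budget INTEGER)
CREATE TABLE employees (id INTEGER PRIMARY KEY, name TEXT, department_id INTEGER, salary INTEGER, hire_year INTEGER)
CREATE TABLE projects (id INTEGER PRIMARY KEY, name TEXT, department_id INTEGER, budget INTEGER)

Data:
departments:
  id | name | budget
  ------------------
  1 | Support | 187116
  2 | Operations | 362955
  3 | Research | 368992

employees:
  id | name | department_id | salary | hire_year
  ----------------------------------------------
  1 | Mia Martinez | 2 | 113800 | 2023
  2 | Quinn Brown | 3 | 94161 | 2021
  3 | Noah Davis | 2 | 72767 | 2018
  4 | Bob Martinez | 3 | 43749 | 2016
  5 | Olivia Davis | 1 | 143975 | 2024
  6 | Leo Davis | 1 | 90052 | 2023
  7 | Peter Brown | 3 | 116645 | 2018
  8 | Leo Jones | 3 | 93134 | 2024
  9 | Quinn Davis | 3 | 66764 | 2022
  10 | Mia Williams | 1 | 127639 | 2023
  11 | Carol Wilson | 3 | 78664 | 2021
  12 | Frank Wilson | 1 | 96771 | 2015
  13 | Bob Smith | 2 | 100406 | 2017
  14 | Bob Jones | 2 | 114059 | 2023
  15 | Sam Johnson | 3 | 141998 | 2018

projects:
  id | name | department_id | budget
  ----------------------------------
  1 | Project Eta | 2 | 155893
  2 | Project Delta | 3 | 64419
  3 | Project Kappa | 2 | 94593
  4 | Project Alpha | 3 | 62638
SELECT MIN(budget) FROM projects

Execution result:
62638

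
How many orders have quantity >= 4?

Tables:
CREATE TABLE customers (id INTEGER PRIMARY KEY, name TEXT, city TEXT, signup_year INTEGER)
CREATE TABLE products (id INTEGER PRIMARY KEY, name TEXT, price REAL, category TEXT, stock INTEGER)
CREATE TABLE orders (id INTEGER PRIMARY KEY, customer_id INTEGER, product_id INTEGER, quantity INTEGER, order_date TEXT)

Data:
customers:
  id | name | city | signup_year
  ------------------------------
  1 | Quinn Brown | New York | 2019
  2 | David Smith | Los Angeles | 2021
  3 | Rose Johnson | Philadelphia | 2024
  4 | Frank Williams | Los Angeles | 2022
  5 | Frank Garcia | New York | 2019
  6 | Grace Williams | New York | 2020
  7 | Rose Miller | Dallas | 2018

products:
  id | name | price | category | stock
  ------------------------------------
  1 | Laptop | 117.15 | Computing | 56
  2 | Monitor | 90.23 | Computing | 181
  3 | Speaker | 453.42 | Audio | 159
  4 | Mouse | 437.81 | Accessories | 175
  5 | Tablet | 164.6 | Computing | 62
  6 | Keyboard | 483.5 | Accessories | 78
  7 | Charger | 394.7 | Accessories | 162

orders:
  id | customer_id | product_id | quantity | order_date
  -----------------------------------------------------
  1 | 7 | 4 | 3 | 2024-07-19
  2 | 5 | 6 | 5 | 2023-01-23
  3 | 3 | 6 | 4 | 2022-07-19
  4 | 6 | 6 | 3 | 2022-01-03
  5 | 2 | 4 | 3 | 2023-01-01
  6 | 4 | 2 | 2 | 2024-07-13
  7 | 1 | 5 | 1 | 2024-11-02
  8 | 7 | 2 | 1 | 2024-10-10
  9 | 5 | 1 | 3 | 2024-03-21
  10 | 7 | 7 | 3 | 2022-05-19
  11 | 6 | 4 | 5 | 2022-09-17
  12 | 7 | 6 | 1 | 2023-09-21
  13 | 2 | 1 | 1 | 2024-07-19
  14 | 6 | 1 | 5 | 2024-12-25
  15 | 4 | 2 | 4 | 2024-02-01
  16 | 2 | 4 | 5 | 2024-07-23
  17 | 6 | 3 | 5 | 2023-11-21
SELECT COUNT(*) FROM orders WHERE quantity >= 4

Execution result:
7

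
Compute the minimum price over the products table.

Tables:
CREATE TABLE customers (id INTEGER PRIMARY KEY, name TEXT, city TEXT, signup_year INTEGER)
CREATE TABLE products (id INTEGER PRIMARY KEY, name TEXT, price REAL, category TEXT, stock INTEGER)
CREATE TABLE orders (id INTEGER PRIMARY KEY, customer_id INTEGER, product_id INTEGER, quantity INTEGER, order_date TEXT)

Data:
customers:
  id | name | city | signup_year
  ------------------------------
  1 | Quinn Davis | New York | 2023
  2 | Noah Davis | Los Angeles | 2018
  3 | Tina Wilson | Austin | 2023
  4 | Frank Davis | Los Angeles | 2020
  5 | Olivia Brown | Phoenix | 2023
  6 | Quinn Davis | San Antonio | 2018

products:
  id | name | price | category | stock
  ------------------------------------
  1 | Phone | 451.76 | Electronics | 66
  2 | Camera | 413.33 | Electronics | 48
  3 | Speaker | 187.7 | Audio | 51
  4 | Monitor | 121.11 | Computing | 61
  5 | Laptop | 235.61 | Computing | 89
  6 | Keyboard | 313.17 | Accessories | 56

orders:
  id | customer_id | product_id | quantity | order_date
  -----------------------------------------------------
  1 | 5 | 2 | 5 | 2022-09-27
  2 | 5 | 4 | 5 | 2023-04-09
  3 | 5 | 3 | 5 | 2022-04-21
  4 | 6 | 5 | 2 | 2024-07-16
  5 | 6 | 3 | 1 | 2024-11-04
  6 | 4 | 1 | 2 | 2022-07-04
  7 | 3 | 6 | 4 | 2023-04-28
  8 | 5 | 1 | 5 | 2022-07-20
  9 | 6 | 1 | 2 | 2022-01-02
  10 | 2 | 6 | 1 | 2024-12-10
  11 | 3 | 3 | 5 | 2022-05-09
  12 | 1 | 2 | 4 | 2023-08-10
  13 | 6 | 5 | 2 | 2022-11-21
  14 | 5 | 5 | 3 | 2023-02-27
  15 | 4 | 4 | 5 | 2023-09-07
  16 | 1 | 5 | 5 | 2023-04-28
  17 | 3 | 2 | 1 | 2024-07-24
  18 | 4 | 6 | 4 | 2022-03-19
SELECT MIN(price) FROM products

Execution result:
121.11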